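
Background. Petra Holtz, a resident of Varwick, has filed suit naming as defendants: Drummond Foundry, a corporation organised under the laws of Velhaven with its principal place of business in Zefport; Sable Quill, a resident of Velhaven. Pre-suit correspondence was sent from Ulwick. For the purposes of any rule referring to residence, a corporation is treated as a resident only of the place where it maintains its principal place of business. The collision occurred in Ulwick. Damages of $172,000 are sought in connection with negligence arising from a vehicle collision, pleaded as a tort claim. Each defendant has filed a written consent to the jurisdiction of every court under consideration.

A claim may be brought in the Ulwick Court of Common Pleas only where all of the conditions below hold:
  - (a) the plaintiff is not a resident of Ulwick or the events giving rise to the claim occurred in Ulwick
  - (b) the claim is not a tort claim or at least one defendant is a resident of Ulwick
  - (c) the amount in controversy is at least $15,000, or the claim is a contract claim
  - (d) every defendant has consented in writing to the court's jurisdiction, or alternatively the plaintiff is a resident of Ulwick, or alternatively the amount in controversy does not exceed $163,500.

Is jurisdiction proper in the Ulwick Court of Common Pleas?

The Ulwick Court of Common Pleas:
  (a) The plaintiff resides in Varwick, which is not Ulwick — that alternative is enough. Met.
  (b) The claim is a tort claim; no defendant resides in Ulwick (they reside in Zefport, Velhaven) — every alternative fails. Not satisfied.
  (c) The amount in controversy is USD 172,000, which meets the $15,000 floor, so one alternative holds. Met.
  (d) Every defendant has filed written consent, so one alternative holds. Satisfied.
  → The court lacks jurisdiction.

No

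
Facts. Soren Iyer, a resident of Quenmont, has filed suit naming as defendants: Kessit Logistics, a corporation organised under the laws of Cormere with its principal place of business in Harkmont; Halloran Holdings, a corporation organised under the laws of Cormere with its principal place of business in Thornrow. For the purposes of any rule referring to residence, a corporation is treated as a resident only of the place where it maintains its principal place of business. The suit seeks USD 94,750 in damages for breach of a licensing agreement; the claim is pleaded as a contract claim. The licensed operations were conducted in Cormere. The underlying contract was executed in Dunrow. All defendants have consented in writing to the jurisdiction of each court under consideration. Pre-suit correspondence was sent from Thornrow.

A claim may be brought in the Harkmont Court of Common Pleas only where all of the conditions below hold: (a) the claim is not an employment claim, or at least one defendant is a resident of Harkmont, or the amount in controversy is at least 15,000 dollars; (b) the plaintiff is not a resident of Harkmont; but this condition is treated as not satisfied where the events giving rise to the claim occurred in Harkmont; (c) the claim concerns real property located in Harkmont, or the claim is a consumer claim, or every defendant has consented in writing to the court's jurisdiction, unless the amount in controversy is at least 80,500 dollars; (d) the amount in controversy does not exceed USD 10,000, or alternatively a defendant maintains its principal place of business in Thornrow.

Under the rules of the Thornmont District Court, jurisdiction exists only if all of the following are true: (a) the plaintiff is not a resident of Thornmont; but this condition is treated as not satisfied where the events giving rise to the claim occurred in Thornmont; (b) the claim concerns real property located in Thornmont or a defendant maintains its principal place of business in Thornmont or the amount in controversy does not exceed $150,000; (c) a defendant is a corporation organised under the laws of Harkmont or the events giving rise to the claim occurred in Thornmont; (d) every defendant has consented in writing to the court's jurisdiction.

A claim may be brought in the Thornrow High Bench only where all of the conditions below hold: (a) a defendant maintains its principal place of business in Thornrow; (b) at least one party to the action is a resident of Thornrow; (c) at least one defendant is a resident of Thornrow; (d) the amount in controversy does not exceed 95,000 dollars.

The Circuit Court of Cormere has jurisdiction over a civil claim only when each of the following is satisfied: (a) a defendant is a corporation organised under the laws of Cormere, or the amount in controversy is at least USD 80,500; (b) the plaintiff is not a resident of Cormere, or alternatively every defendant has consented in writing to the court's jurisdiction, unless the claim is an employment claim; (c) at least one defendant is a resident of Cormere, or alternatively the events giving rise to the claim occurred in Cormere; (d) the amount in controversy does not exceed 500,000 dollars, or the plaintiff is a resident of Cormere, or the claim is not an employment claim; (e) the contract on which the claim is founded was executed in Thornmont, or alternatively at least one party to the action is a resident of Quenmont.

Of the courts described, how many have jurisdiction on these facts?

The Harkmont Court of Common Pleas:
  (a) The claim is a contract claim, not an employment claim — that alternative is enough. Met.
  (b) The plaintiff resides in Quenmont, which is not Harkmont. The carve-out does not apply: the operative events occurred in Cormere, not Harkmont. Condition met.
  (c) Every defendant has filed written consent, so one alternative holds. Met.
  (d) Halloran Holdings has its principal place of business in Thornrow, so one alternative holds. Satisfied.
  → The court has jurisdiction.
The Thornmont District Court:
  (a) The plaintiff resides in Quenmont, which is not Thornmont. The carve-out does not apply: the operative events occurred in Cormere, not Thornmont. Condition met.
  (b) The amount in controversy is $94,750, within the 150,000 dollars ceiling, so one alternative holds. Satisfied.
  (c) The corporate defendant(s) are organised in Cormere, not Harkmont; the operative events occurred in Cormere, not Thornmont — none of the alternatives is met. Condition not met.
  (d) Every defendant has filed written consent. Condition met.
  → No jurisdiction.
The Thornrow High Bench:
  (a) Halloran Holdings has its principal place of business in Thornrow. Condition met.
  (b) Halloran Holdings resides in Thornrow. Condition met.
  (c) Halloran Holdings resides in Thornrow. Condition met.
  (d) The amount in controversy is $94,750, within the 95,000 dollars ceiling. Met.
  → Jurisdiction lies.
The Circuit Court of Cormere:
  (a) Kessit Logistics is organised under the laws of Cormere, which satisfies one of the alternatives. Met.
  (b) The plaintiff resides in Quenmont, which is not Cormere — that alternative is enough. Satisfied.
  (c) The operative events occurred in Cormere — that alternative is enough. Met.
  (d) The amount in controversy is USD 94,750, within the USD 500,000 ceiling, so this disjunct is met. Satisfied.
  (e) Soren Iyer resides in Quenmont — that alternative is enough. Condition met.
  → The court has jurisdiction.
Courts with jurisdiction: the Harkmont Court of Common Pleas, the Thornrow High Bench, the Circuit Court of Cormere — 3 in total.

3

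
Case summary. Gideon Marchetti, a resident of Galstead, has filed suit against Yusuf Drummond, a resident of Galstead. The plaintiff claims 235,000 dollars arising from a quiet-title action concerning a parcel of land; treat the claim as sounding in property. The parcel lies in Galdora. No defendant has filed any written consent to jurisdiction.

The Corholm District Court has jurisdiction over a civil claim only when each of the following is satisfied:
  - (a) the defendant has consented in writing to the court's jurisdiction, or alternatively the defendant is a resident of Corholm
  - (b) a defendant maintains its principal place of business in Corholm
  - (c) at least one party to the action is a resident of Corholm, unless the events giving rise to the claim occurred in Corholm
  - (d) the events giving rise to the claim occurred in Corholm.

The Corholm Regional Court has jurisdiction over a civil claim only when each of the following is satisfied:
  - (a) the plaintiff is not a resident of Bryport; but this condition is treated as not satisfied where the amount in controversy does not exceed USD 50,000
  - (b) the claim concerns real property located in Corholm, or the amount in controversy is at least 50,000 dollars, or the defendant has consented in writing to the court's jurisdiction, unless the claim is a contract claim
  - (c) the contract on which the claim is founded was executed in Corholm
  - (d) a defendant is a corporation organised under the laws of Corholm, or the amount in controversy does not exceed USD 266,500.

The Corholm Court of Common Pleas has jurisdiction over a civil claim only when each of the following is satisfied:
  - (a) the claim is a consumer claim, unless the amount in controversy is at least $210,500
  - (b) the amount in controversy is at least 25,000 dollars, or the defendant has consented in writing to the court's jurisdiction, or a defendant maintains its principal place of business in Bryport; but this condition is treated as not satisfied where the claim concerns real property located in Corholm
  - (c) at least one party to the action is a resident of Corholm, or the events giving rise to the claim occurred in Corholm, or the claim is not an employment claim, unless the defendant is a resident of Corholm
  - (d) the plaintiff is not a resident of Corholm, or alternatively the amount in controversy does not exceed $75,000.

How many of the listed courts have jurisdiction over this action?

1

The Corholm District Court:
  (a) No such written consent has been filed; the defendant resides in Galstead, not Corholm — every alternative fails. Not met.
  (b) No defendant is a corporation. Not met.
  (c) No party resides in Corholm. And the operative events occurred in Galdora, not Corholm, so the proviso does not save it. Fails.
  (d) The operative events occurred in Galdora, not Corholm. Not satisfied.
  → The court lacks jurisdiction.
The Corholm Regional Court:
  (a) The plaintiff resides in Galstead, which is not Bryport. The exception is not triggered, since the amount in controversy is $235,000, above the $50,000 ceiling. Met.
  (b) The amount in controversy is $235,000, which meets the 50,000 dollars floor, so this disjunct is met. Met.
  (c) No contract (and hence no place of execution) is alleged. Not met.
  (d) The amount in controversy is USD 235,000, within the $266,500 ceiling, which satisfies one of the alternatives. Met.
  → The court lacks jurisdiction.
The Corholm Court of Common Pleas:
  (a) The claim is a property claim, not a consumer claim. However, the amount in controversy is $235,000, which meets the 210,500 dollars floor, so the 'unless' proviso supplies this condition. Met.
  (b) The amount in controversy is USD 235,000, which meets the 25,000 dollars floor, so one alternative holds. And the carve-out is inapplicable — the property lies in Galdora, not Corholm. Condition met.
  (c) The claim is a property claim, not an employment claim, so this disjunct is met. Satisfied.
  (d) The plaintiff resides in Galstead, which is not Corholm, so this disjunct is met. Condition met.
  → Jurisdiction lies.
Courts with jurisdiction: the Corholm Court of Common Pleas — 1 in total.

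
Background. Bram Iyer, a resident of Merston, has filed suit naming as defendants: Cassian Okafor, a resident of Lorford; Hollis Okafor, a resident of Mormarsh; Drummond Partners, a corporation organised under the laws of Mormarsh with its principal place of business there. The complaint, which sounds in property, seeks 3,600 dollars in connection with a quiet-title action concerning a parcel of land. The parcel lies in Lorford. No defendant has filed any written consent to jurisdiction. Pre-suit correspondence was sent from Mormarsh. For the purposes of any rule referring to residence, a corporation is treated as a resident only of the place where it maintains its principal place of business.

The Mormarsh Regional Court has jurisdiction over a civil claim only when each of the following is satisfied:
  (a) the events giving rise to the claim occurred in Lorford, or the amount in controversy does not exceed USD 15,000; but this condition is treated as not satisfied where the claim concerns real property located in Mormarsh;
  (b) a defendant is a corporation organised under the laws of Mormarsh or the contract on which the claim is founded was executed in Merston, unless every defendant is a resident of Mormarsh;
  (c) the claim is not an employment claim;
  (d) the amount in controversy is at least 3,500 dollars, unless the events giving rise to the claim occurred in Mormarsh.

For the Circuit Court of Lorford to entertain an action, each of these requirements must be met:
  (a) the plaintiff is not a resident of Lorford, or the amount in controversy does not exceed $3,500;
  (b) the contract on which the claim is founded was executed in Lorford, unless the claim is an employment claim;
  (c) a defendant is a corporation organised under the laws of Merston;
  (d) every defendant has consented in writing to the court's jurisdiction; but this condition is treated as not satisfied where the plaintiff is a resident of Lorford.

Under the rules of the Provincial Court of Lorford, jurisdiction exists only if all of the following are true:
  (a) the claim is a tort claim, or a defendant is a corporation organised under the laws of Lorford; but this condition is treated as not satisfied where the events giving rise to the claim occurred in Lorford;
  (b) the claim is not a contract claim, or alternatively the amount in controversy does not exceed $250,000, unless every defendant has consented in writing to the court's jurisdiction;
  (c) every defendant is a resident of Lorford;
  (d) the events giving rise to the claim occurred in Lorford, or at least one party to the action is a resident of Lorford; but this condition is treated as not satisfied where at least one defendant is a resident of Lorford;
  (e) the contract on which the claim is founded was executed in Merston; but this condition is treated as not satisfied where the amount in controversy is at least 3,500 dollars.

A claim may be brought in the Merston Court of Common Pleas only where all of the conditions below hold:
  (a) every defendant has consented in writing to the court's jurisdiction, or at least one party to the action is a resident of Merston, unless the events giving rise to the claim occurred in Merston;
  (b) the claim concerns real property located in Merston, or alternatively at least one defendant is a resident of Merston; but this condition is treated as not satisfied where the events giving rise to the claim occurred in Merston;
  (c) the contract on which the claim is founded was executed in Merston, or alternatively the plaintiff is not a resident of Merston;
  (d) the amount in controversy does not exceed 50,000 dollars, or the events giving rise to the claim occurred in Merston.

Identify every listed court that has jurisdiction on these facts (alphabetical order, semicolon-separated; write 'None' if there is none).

the Mormarsh Regional Court

The Mormarsh Regional Court:
  (a) The operative events occurred in Lorford, which satisfies one of the alternatives. The carve-out does not apply: the property lies in Lorford, not Mormarsh. Condition met.
  (b) Drummond Partners is organised under the laws of Mormarsh, so this disjunct is met. Satisfied.
  (c) The claim is a property claim, not an employment claim. Satisfied.
  (d) The amount in controversy is 3,600 dollars, which meets the 3,500 dollars floor. Met.
  → The court has jurisdiction.
The Circuit Court of Lorford:
  (a) The plaintiff resides in Merston, which is not Lorford — that alternative is enough. Met.
  (b) No contract (and hence no place of execution) is alleged. The proviso offers no rescue either, since the claim is a property claim, not an employment claim. Condition not met.
  (c) The corporate defendant(s) are organised in Mormarsh, not Merston. Not satisfied.
  (d) No such written consent has been filed. Not satisfied.
  → No jurisdiction.
The Provincial Court of Lorford:
  (a) The claim is a property claim, not a tort claim; the corporate defendant(s) are organised in Mormarsh, not Lorford — no alternative holds. Condition not met.
  (b) The claim is a property claim, not a contract claim, so this disjunct is met. Satisfied.
  (c) The defendants reside as follows — Cassian Okafor in Lorford, Hollis Okafor in Mormarsh, Drummond Partners in Mormarsh — not all in Lorford. Fails.
  (d) The operative events occurred in Lorford, so one alternative holds. However, Cassian Okafor resides in Lorford, which falls within the stated exception and so defeats the condition. Not met.
  (e) No contract (and hence no place of execution) is alleged. Condition not met.
  → No jurisdiction.
The Merston Court of Common Pleas:
  (a) Bram Iyer resides in Merston, which satisfies one of the alternatives. Met.
  (b) The property lies in Lorford, not Merston; no defendant resides in Merston (they reside in Lorford, Mormarsh, Mormarsh) — none of the alternatives is met. Not met.
  (c) No contract (and hence no place of execution) is alleged; the plaintiff resides in Merston — no alternative holds. Condition not met.
  (d) The amount in controversy is $3,600, within the USD 50,000 ceiling, so this disjunct is met. Condition met.
  → At least one condition fails; no jurisdiction.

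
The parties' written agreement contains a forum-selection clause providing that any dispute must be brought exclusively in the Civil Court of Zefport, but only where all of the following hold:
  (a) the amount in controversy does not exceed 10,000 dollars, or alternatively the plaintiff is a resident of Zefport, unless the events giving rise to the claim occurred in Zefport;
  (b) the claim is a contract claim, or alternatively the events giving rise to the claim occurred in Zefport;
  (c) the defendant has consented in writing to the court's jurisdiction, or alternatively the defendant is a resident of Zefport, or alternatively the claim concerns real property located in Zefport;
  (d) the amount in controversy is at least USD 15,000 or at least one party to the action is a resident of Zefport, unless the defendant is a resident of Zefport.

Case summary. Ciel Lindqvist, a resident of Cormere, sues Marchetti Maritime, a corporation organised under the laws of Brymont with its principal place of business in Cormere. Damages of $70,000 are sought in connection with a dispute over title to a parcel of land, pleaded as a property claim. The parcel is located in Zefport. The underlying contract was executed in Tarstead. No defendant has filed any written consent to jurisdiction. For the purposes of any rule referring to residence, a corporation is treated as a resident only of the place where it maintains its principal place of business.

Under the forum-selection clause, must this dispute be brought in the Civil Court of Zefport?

Yes

The Civil Court of Zefport:
  (a) The amount in controversy is $70,000, above the 10,000 dollars ceiling; the plaintiff resides in Cormere, not Zefport — every alternative fails. The proviso rescues it, though: the operative events occurred in Zefport. Satisfied.
  (b) The operative events occurred in Zefport — that alternative is enough. Satisfied.
  (c) The property lies in Zefport — that alternative is enough. Satisfied.
  (d) The amount in controversy is USD 70,000, which meets the 15,000 dollars floor — that alternative is enough. Satisfied.
  → The clause applies.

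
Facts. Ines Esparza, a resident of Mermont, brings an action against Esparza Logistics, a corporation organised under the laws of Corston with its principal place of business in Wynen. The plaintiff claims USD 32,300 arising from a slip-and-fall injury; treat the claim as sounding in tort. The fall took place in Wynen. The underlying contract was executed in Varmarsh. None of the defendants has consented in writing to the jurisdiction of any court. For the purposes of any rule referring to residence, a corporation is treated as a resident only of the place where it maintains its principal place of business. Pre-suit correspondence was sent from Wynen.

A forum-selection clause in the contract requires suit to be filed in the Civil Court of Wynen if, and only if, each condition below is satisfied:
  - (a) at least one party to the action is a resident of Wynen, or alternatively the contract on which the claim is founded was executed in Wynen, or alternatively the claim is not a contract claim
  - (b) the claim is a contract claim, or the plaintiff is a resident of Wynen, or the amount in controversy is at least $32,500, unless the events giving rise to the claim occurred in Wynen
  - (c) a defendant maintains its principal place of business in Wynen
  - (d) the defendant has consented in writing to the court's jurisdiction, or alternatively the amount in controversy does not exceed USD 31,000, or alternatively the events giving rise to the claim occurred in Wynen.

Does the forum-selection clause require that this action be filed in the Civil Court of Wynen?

Yes

The Civil Court of Wynen:
  (a) Esparza Logistics resides in Wynen, so this disjunct is met. Condition met.
  (b) The claim is a tort claim, not a contract claim; the plaintiff resides in Mermont, not Wynen; the amount in controversy is $32,300, below the USD 32,500 floor — no alternative holds. However, the operative events occurred in Wynen, so the 'unless' proviso supplies this condition. Satisfied.
  (c) Esparza Logistics has its principal place of business in Wynen. Satisfied.
  (d) The operative events occurred in Wynen, which satisfies one of the alternatives. Met.
  → The clause applies.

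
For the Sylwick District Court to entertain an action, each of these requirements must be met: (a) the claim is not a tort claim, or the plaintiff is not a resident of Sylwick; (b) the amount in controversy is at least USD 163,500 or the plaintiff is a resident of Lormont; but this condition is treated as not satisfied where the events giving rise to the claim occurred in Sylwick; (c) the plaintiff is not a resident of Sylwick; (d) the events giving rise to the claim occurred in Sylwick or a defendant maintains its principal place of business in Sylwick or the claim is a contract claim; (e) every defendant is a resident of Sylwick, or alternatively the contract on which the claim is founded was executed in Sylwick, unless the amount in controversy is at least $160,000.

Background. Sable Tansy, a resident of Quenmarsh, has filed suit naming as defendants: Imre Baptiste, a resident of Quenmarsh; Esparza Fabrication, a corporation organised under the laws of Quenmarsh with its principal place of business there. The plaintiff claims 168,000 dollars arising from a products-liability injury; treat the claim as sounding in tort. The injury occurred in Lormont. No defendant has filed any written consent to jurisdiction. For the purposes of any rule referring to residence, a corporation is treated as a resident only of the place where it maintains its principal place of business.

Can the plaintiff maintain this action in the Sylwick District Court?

No

The Sylwick District Court:
  (a) The plaintiff resides in Quenmarsh, which is not Sylwick, so this disjunct is met. Satisfied.
  (b) The amount in controversy is 168,000 dollars, which meets the USD 163,500 floor, so one alternative holds. And the carve-out is inapplicable — the operative events occurred in Lormont, not Sylwick. Met.
  (c) The plaintiff resides in Quenmarsh, which is not Sylwick. Met.
  (d) The operative events occurred in Lormont, not Sylwick; the corporate defendant(s) have their principal place of business in Quenmarsh, not Sylwick; the claim is a tort claim, not a contract claim — no alternative holds. Not satisfied.
  (e) The defendants reside as follows — Imre Baptiste in Quenmarsh, Esparza Fabrication in Quenmarsh — not all in Sylwick; no contract (and hence no place of execution) is alleged — no alternative holds. However, the amount in controversy is $168,000, which meets the USD 160,000 floor, so the 'unless' proviso supplies this condition. Condition met.
  → At least one condition fails; no jurisdiction.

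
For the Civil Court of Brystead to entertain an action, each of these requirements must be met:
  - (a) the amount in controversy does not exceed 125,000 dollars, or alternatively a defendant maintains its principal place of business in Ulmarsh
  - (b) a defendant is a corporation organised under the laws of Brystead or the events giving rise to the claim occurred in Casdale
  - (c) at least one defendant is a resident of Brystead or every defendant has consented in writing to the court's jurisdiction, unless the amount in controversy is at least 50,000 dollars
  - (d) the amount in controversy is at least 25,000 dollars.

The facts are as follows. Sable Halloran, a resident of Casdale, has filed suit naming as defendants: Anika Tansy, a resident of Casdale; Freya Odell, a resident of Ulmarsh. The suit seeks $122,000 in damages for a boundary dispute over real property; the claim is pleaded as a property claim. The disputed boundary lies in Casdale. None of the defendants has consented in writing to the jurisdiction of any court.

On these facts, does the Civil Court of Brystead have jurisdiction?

The Civil Court of Brystead:
  (a) The amount in controversy is USD 122,000, within the USD 125,000 ceiling, which satisfies one of the alternatives. Condition met.
  (b) The operative events occurred in Casdale, so this disjunct is met. Met.
  (c) No defendant resides in Brystead (they reside in Casdale, Ulmarsh); no such written consent has been filed — none of the alternatives is met. The proviso rescues it, though: the amount in controversy is $122,000, which meets the $50,000 floor. Met.
  (d) The amount in controversy is USD 122,000, which meets the $25,000 floor. Condition met.
  → All conditions met; jurisdiction exists.

Yes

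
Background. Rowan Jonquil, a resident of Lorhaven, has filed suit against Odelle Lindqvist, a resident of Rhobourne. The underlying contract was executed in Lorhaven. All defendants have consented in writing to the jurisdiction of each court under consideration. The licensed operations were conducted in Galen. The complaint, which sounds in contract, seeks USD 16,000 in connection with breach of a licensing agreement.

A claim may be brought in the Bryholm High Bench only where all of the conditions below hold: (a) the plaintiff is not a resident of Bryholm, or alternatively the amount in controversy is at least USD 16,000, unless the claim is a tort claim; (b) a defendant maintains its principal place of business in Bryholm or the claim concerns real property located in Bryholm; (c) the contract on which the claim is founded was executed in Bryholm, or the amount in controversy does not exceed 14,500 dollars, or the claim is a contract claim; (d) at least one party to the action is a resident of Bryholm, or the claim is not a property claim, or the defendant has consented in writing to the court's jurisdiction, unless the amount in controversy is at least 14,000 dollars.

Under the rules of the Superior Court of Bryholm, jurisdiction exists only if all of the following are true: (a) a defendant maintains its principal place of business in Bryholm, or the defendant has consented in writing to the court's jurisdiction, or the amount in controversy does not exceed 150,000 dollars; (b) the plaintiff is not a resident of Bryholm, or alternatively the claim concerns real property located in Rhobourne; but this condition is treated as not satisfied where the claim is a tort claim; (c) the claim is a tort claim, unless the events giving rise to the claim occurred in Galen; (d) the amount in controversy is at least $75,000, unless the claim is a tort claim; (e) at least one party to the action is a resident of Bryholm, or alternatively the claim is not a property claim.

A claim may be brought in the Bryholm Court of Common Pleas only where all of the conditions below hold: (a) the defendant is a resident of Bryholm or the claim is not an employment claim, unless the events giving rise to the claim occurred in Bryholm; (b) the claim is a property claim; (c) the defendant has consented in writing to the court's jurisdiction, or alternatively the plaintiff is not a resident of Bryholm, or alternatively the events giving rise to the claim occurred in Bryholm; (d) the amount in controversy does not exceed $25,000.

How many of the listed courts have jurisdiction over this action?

0

The Bryholm High Bench:
  (a) The plaintiff resides in Lorhaven, which is not Bryholm, so this disjunct is met. Satisfied.
  (b) No defendant is a corporation; the claim does not concern real property — every alternative fails. Not met.
  (c) The claim is a contract claim — that alternative is enough. Condition met.
  (d) The claim is a contract claim, not a property claim, so one alternative holds. Satisfied.
  → The court lacks jurisdiction.
The Superior Court of Bryholm:
  (a) Every defendant has filed written consent, which satisfies one of the alternatives. Met.
  (b) The plaintiff resides in Lorhaven, which is not Bryholm, so this disjunct is met. The exception is not triggered, since the claim is a contract claim, not a tort claim. Met.
  (c) The claim is a contract claim, not a tort claim. However, the operative events occurred in Galen, so the 'unless' proviso supplies this condition. Met.
  (d) The amount in controversy is USD 16,000, below the 75,000 dollars floor. Nor does the 'unless' clause help: the claim is a contract claim, not a tort claim. Condition not met.
  (e) The claim is a contract claim, not a property claim, so one alternative holds. Satisfied.
  → At least one condition fails; no jurisdiction.
The Bryholm Court of Common Pleas:
  (a) The claim is a contract claim, not an employment claim, so this disjunct is met. Condition met.
  (b) The claim is a contract claim, not a property claim. Fails.
  (c) Every defendant has filed written consent — that alternative is enough. Condition met.
  (d) The amount in controversy is 16,000 dollars, within the 25,000 dollars ceiling. Met.
  → The court lacks jurisdiction.
No court satisfies all of its conditions.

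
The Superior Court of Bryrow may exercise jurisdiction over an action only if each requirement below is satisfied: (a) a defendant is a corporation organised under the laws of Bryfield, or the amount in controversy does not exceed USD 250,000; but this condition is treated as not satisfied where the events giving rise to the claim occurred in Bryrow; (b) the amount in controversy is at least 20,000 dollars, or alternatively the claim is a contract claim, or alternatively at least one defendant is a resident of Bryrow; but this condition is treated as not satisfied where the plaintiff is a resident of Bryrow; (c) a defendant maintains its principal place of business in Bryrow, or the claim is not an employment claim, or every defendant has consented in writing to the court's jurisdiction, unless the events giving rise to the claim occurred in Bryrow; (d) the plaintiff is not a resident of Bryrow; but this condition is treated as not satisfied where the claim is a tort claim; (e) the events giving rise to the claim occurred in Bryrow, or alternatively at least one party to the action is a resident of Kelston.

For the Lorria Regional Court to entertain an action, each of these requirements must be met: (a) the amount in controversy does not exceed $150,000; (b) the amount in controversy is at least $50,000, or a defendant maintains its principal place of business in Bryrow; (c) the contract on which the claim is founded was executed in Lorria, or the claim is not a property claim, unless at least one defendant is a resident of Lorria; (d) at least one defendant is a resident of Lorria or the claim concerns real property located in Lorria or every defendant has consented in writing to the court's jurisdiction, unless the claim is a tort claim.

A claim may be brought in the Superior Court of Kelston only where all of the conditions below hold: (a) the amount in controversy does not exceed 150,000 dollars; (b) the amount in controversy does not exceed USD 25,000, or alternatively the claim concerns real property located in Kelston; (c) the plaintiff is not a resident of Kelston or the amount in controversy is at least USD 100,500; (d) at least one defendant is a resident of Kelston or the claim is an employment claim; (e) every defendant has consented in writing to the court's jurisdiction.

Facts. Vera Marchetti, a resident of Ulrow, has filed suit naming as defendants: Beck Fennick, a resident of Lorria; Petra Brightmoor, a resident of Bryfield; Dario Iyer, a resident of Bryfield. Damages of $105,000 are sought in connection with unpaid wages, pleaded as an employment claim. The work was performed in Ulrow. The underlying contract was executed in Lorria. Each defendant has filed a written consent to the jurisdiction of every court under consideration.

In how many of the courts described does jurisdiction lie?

1

The Superior Court of Bryrow:
  (a) The amount in controversy is $105,000, within the USD 250,000 ceiling — that alternative is enough. The exception is not triggered, since the operative events occurred in Ulrow, not Bryrow. Satisfied.
  (b) The amount in controversy is USD 105,000, which meets the USD 20,000 floor, which satisfies one of the alternatives. The exception is not triggered, since the plaintiff resides in Ulrow, not Bryrow. Satisfied.
  (c) Every defendant has filed written consent, which satisfies one of the alternatives. Satisfied.
  (d) The plaintiff resides in Ulrow, which is not Bryrow. The exception is not triggered, since the claim is an employment claim, not a tort claim. Satisfied.
  (e) The operative events occurred in Ulrow, not Bryrow; no party resides in Kelston — no alternative holds. Not met.
  → Not every requirement is met — no jurisdiction.
The Lorria Regional Court:
  (a) The amount in controversy is 105,000 dollars, within the USD 150,000 ceiling. Met.
  (b) The amount in controversy is $105,000, which meets the $50,000 floor, so one alternative holds. Met.
  (c) The contract was executed in Lorria, which satisfies one of the alternatives. Met.
  (d) Beck Fennick resides in Lorria, so this disjunct is met. Condition met.
  → The court has jurisdiction.
The Superior Court of Kelston:
  (a) The amount in controversy is $105,000, within the $150,000 ceiling. Satisfied.
  (b) The amount in controversy is 105,000 dollars, above the USD 25,000 ceiling; the claim does not concern real property — no alternative holds. Not satisfied.
  (c) The plaintiff resides in Ulrow, which is not Kelston — that alternative is enough. Condition met.
  (d) The claim is an employment claim, which satisfies one of the alternatives. Satisfied.
  (e) Every defendant has filed written consent. Met.
  → The court lacks jurisdiction.
Courts with jurisdiction: the Lorria Regional Court — 1 in total.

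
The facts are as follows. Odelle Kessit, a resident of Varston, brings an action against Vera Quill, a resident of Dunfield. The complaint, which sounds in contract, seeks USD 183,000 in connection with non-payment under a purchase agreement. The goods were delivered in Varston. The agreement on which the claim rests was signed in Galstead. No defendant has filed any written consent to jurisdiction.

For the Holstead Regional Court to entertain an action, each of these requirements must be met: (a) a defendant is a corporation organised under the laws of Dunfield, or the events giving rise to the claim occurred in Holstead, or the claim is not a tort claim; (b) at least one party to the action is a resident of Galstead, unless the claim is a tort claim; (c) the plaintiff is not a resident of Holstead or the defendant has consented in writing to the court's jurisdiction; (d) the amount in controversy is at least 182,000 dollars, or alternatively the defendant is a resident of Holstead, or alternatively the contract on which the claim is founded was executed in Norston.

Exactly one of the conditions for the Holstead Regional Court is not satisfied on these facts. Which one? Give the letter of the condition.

(b)

The Holstead Regional Court:
  (a) The claim is a contract claim, not a tort claim, so one alternative holds. Met.
  (b) No party resides in Galstead. The proviso offers no rescue either, since the claim is a contract claim, not a tort claim. Not met.
  (c) The plaintiff resides in Varston, which is not Holstead, so this disjunct is met. Met.
  (d) The amount in controversy is $183,000, which meets the USD 182,000 floor, so one alternative holds. Satisfied.
Only condition (b) fails.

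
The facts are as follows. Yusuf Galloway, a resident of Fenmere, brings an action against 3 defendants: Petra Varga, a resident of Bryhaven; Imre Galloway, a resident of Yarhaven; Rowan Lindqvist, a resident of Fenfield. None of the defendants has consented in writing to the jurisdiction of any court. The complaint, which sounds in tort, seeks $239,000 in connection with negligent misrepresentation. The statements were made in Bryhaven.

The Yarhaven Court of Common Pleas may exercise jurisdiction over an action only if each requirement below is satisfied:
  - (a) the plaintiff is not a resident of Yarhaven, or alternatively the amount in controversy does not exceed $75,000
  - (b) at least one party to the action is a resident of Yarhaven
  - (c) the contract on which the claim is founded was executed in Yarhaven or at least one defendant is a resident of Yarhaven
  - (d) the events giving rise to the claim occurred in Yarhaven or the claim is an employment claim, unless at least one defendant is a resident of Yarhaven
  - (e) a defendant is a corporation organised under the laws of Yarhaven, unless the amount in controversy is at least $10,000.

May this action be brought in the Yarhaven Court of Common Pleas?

Yes

The Yarhaven Court of Common Pleas:
  (a) The plaintiff resides in Fenmere, which is not Yarhaven — that alternative is enough. Satisfied.
  (b) Imre Galloway resides in Yarhaven. Condition met.
  (c) Imre Galloway resides in Yarhaven, so one alternative holds. Condition met.
  (d) The operative events occurred in Bryhaven, not Yarhaven; the claim is a tort claim, not an employment claim — no alternative holds. The proviso rescues it, though: Imre Galloway resides in Yarhaven. Satisfied.
  (e) No defendant is a corporation. But the amount in controversy is USD 239,000, which meets the $10,000 floor, and the 'unless' clause therefore excuses the requirement. Satisfied.
  → Jurisdiction lies.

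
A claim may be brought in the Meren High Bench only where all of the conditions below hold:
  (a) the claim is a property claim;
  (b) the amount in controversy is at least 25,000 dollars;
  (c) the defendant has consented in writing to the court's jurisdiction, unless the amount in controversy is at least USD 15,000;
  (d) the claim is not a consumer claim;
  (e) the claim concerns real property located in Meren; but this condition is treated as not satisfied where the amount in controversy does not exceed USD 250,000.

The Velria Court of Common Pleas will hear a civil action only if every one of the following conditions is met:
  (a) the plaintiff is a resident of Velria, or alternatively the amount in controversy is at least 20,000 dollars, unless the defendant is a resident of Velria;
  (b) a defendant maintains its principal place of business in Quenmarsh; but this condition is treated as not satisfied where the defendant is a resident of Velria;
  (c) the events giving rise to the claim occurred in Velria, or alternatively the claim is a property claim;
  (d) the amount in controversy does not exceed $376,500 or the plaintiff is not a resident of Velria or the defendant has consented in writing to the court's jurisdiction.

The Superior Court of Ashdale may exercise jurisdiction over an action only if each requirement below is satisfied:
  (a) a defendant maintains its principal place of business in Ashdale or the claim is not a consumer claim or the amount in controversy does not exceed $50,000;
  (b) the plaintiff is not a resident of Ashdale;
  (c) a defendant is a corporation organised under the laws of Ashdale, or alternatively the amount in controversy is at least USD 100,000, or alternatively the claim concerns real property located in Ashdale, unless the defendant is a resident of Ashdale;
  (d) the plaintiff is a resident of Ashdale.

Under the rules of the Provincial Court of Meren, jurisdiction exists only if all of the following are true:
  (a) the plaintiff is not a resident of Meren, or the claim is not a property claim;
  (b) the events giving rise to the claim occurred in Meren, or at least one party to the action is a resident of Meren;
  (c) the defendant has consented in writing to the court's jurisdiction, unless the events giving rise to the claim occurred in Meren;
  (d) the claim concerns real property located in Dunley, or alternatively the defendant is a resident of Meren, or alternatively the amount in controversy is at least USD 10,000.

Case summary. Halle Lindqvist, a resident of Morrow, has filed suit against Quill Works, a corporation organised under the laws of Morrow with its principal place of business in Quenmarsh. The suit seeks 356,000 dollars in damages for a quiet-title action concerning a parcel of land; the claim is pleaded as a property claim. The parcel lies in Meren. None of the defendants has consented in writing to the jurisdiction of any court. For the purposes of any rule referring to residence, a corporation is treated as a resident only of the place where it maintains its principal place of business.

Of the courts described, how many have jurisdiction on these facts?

The Meren High Bench:
  (a) The claim is a property claim. Condition met.
  (b) The amount in controversy is 356,000 dollars, which meets the 25,000 dollars floor. Satisfied.
  (c) No such written consent has been filed. However, the amount in controversy is 356,000 dollars, which meets the $15,000 floor, so the 'unless' proviso supplies this condition. Satisfied.
  (d) The claim is a property claim, not a consumer claim. Condition met.
  (e) The property lies in Meren. The exception is not triggered, since the amount in controversy is $356,000, above the $250,000 ceiling. Condition met.
  → All conditions met; jurisdiction exists.
The Velria Court of Common Pleas:
  (a) The amount in controversy is $356,000, which meets the USD 20,000 floor — that alternative is enough. Condition met.
  (b) Quill Works has its principal place of business in Quenmarsh. The carve-out does not apply: the defendant resides in Quenmarsh, not Velria. Condition met.
  (c) The claim is a property claim — that alternative is enough. Met.
  (d) The amount in controversy is $356,000, within the 376,500 dollars ceiling — that alternative is enough. Satisfied.
  → Jurisdiction lies.
The Superior Court of Ashdale:
  (a) The claim is a property claim, not a consumer claim — that alternative is enough. Met.
  (b) The plaintiff resides in Morrow, which is not Ashdale. Condition met.
  (c) The amount in controversy is $356,000, which meets the $100,000 floor, which satisfies one of the alternatives. Satisfied.
  (d) The plaintiff resides in Morrow, not Ashdale. Not satisfied.
  → Not every requirement is met — no jurisdiction.
The Provincial Court of Meren:
  (a) The plaintiff resides in Morrow, which is not Meren, so one alternative holds. Satisfied.
  (b) The operative events occurred in Meren, which satisfies one of the alternatives. Condition met.
  (c) No such written consent has been filed. However, the operative events occurred in Meren, so the 'unless' proviso supplies this condition. Met.
  (d) The amount in controversy is USD 356,000, which meets the $10,000 floor, so this disjunct is met. Satisfied.
  → All conditions met; jurisdiction exists.
Courts with jurisdiction: the Meren High Bench, the Velria Court of Common Pleas, the Provincial Court of Meren — 3 in total.

3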